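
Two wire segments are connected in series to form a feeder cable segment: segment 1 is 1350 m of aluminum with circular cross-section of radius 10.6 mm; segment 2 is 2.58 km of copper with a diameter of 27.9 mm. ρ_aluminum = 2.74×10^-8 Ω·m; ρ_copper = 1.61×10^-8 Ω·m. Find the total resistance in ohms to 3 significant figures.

Segment 1: A = πr² = π(1.0600e-02 m)² = 3.530e-04 m²
R₁ = ρL/A = (2.74×10^-8)(1350)/(3.530e-04) = 0.1048 Ω
Segment 2: A = π(d/2)² = π(1.3950e-02 m)² = 6.114e-04 m²
R₂ = (1.61×10^-8)(2580)/(6.114e-04) = 0.06794 Ω
R = R₁ + R₂ = 0.173 Ω

0.173 Ω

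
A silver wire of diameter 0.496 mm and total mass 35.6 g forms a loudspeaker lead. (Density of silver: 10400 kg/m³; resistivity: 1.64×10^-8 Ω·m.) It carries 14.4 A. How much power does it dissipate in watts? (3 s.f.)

A = π(d/2)² = π(2.4800e-04 m)² = 1.9322e-07 m²
L = m/(density·A) = 0.0356/(10400×1.9322e-07) = 17.72 m
R = ρL/A = (1.64×10^-8)(17.72)/(1.9322e-07) = 1.504 Ω
P = I²R = (14.4)² × 1.504 = 312 W

312 W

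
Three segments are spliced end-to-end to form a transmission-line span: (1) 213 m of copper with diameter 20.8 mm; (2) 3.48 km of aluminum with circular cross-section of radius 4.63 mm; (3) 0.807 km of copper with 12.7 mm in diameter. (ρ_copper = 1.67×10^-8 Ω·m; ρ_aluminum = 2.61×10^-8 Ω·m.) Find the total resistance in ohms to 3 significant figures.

1.47 Ω

Seg 1: A = π(d/2)² = π(1.0400e-02 m)² = 3.398e-04 m²
R_1 = (1.67×10^-8)(213)/(3.398e-04) = 0.01047 Ω
Seg 2: A = πr² = π(4.6300e-03 m)² = 6.735e-05 m²
R_2 = (2.61×10^-8)(3480)/(6.735e-05) = 1.349 Ω
Seg 3: A = π(d/2)² = π(6.3500e-03 m)² = 1.267e-04 m²
R_3 = (1.67×10^-8)(807)/(1.267e-04) = 0.1064 Ω
R_total = R_1 + R_2 + R_3 = 1.47 Ω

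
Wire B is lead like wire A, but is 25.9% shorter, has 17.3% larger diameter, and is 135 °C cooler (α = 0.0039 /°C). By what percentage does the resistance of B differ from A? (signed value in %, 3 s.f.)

R ∝ ρL/d² with ρ ∝ (1+αΔT), so R_B/R_A = (1 − 25.9/100) × (1 + 17.3/100)⁻² × (1 − 0.0039×135)
= 0.741 × 0.7268 × 0.4735 = 0.255
(R_B − R_A)/R_A = 0.255 − 1 = -74.5%

-74.5%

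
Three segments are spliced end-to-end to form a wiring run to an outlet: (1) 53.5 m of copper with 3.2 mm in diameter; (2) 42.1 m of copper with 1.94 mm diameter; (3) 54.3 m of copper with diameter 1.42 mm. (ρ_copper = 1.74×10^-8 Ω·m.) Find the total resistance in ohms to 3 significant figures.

Seg 1: A = π(d/2)² = π(1.6000e-03 m)² = 8.042e-06 m²
R_1 = (1.74×10^-8)(53.5)/(8.042e-06) = 0.1157 Ω
Seg 2: A = π(d/2)² = π(9.7000e-04 m)² = 2.956e-06 m²
R_2 = (1.74×10^-8)(42.1)/(2.956e-06) = 0.2478 Ω
Seg 3: A = π(d/2)² = π(7.1000e-04 m)² = 1.584e-06 m²
R_3 = (1.74×10^-8)(54.3)/(1.584e-06) = 0.5966 Ω
R_total = R_1 + R_2 + R_3 = 0.960 Ω

0.960 Ω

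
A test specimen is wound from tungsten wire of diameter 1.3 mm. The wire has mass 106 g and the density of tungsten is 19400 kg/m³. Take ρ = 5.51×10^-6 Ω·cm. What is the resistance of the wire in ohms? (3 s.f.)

0.171 Ω

ρ = 5.51×10^-6 Ω·cm = 5.51×10^-8 Ω·m
A = π(d/2)² = π(6.5000e-04 m)² = 1.3273e-06 m²
L = m/(density·A) = 0.106/(19400×1.3273e-06) = 4.116 m
R = ρL/A = (5.51×10^-8)(4.116)/(1.3273e-06) = 0.171 Ω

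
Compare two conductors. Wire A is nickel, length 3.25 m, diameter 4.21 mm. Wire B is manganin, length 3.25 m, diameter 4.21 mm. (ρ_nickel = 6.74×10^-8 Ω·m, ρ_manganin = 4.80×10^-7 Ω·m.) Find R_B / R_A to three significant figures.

R ∝ ρL/d², so R_B/R_A = (ρ_B/ρ_A)
= (4.80×10^-7/6.74×10^-8) = 7.12

7.12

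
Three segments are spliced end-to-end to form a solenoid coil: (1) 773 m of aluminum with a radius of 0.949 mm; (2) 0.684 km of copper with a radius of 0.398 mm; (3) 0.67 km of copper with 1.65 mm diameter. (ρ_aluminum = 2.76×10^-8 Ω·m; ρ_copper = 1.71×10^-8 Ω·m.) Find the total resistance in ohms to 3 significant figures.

36.4 Ω

Seg 1: A = πr² = π(9.4900e-04 m)² = 2.829e-06 m²
R_1 = (2.76×10^-8)(773)/(2.829e-06) = 7.541 Ω
Seg 2: A = πr² = π(3.9800e-04 m)² = 4.976e-07 m²
R_2 = (1.71×10^-8)(684)/(4.976e-07) = 23.5 Ω
Seg 3: A = π(d/2)² = π(8.2500e-04 m)² = 2.138e-06 m²
R_3 = (1.71×10^-8)(670)/(2.138e-06) = 5.358 Ω
R_total = R_1 + R_2 + R_3 = 36.4 Ω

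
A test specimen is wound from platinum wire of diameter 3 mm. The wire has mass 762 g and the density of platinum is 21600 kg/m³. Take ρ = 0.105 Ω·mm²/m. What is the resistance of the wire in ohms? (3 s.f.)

ρ = 0.105 Ω·mm²/m = 1.05×10^-7 Ω·m
A = π(d/2)² = π(1.5000e-03 m)² = 7.0686e-06 m²
L = m/(density·A) = 0.762/(21600×7.0686e-06) = 4.991 m
R = ρL/A = (1.05×10^-7)(4.991)/(7.0686e-06) = 0.0741 Ω

0.0741 Ω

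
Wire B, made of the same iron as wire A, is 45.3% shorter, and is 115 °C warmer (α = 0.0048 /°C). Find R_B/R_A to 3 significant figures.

R ∝ ρL/d² with ρ ∝ (1+αΔT), so R_B/R_A = (1 − 45.3/100) × (1 + 0.0048×115)
= 0.547 × 1.552 = 0.849

0.849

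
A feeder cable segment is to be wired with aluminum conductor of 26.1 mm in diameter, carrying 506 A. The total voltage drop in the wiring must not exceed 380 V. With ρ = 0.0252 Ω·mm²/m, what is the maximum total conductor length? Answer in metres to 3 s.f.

ρ = 0.0252 Ω·mm²/m = 2.52×10^-8 Ω·m
A = π(d/2)² = π(1.3050e-02 m)² = 5.350e-04 m²
L_max = V_max·A/(1·ρI) = (380)(5.350e-04)/(2.52×10^-8×506) = 15900 m

15900 m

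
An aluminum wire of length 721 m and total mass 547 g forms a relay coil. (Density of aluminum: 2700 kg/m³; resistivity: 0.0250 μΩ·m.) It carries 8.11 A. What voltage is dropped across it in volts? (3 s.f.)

ρ = 0.0250 μΩ·m = 2.50×10^-8 Ω·m
A = m/(density·L) = 0.547/(2700×721) = 2.8099e-07 m²
R = ρL/A = (2.50×10^-8)(721)/(2.8099e-07) = 64.15 Ω
V = IR = 8.11 × 64.15 = 520 V

520 V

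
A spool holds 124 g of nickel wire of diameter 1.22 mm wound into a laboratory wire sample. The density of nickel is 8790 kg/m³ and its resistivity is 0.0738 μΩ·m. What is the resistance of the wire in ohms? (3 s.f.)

ρ = 0.0738 μΩ·m = 7.38×10^-8 Ω·m
A = π(d/2)² = π(6.1000e-04 m)² = 1.1690e-06 m²
L = m/(density·A) = 0.124/(8790×1.1690e-06) = 12.07 m
R = ρL/A = (7.38×10^-8)(12.07)/(1.1690e-06) = 0.762 Ω

0.762 Ω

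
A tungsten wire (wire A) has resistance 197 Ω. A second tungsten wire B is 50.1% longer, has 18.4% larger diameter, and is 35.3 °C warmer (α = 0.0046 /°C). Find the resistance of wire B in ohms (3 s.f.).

R ∝ ρL/d² with ρ ∝ (1+αΔT), so R_B/R_A = (1 + 50.1/100) × (1 + 18.4/100)⁻² × (1 + 0.0046×35.3)
= 1.501 × 0.7133 × 1.162 = 1.245
R_B = 1.245 × 197 = 245 Ω

245 Ω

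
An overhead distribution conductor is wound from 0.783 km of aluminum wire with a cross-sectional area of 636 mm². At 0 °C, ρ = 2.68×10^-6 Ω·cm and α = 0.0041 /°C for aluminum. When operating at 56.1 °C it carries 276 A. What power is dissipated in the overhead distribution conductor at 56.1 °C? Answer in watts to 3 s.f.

ρ = 2.68×10^-6 Ω·cm = 2.68×10^-8 Ω·m
A = 636 mm² = 6.360e-04 m²
R₍0₎ = ρL/A = (2.68×10^-8)(783)/(6.360e-04) = 0.03299 Ω
R₍56.1₎ = R₍0₎(1 + αΔT) = 0.03299 × (1 + 0.0041×56.1) = 0.04058 Ω
P = I²R = (276)² × 0.04058 = 3090 W

3090 W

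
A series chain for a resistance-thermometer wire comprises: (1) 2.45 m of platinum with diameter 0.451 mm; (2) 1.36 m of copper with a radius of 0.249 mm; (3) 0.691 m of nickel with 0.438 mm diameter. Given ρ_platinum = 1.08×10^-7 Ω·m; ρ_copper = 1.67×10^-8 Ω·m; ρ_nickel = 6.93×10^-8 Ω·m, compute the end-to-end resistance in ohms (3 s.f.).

2.09 Ω

Seg 1: A = π(d/2)² = π(2.2550e-04 m)² = 1.598e-07 m²
R_1 = (1.08×10^-7)(2.45)/(1.598e-07) = 1.656 Ω
Seg 2: A = πr² = π(2.4900e-04 m)² = 1.948e-07 m²
R_2 = (1.67×10^-8)(1.36)/(1.948e-07) = 0.1166 Ω
Seg 3: A = π(d/2)² = π(2.1900e-04 m)² = 1.507e-07 m²
R_3 = (6.93×10^-8)(0.691)/(1.507e-07) = 0.3178 Ω
R_total = R_1 + R_2 + R_3 = 2.09 Ω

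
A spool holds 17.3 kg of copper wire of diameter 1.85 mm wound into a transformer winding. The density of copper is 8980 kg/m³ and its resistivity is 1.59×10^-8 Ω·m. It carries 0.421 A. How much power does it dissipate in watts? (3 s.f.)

0.751 W

A = π(d/2)² = π(9.2500e-04 m)² = 2.6880e-06 m²
L = m/(density·A) = 17.3/(8980×2.6880e-06) = 716.7 m
R = ρL/A = (1.59×10^-8)(716.7)/(2.6880e-06) = 4.239 Ω
P = I²R = (0.421)² × 4.239 = 0.751 W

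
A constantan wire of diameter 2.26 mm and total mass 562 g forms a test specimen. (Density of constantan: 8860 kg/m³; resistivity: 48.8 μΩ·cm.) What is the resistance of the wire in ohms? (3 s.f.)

1.92 Ω

ρ = 48.8 μΩ·cm = 4.88×10^-7 Ω·m
A = π(d/2)² = π(1.1300e-03 m)² = 4.0115e-06 m²
L = m/(density·A) = 0.562/(8860×4.0115e-06) = 15.81 m
R = ρL/A = (4.88×10^-7)(15.81)/(4.0115e-06) = 1.92 Ω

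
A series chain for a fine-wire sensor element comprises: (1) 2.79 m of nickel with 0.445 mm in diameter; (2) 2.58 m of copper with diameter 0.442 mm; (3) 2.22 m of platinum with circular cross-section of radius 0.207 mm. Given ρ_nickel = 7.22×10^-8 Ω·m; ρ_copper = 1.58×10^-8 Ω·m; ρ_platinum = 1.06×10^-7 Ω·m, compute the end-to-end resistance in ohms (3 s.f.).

Seg 1: A = π(d/2)² = π(2.2250e-04 m)² = 1.555e-07 m²
R_1 = (7.22×10^-8)(2.79)/(1.555e-07) = 1.295 Ω
Seg 2: A = π(d/2)² = π(2.2100e-04 m)² = 1.534e-07 m²
R_2 = (1.58×10^-8)(2.58)/(1.534e-07) = 0.2657 Ω
Seg 3: A = πr² = π(2.0700e-04 m)² = 1.346e-07 m²
R_3 = (1.06×10^-7)(2.22)/(1.346e-07) = 1.748 Ω
R_total = R_1 + R_2 + R_3 = 3.31 Ω

3.31 Ω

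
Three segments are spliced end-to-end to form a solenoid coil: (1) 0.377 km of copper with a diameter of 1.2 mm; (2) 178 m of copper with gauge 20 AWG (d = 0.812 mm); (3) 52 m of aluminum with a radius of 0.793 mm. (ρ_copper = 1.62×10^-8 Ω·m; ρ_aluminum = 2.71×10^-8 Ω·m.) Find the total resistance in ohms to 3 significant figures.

11.7 Ω

Seg 1: A = π(d/2)² = π(6.0000e-04 m)² = 1.131e-06 m²
R_1 = (1.62×10^-8)(377)/(1.131e-06) = 5.4 Ω
Seg 2: A = π(0.812/2 mm)² = π(4.0600e-04 m)² = 5.178e-07 m²
R_2 = (1.62×10^-8)(178)/(5.178e-07) = 5.568 Ω
Seg 3: A = πr² = π(7.9300e-04 m)² = 1.976e-06 m²
R_3 = (2.71×10^-8)(52)/(1.976e-06) = 0.7133 Ω
R_total = R_1 + R_2 + R_3 = 11.7 Ω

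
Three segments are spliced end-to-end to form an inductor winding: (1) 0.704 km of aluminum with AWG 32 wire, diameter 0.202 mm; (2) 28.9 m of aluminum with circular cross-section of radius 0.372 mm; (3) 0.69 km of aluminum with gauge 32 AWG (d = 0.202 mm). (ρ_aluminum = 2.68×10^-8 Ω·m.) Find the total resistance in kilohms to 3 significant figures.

1.17 kΩ

Seg 1: A = π(0.202/2 mm)² = π(1.0100e-04 m)² = 3.205e-08 m²
R_1 = (2.68×10^-8)(704)/(3.205e-08) = 588.7 Ω
Seg 2: A = πr² = π(3.7200e-04 m)² = 4.347e-07 m²
R_2 = (2.68×10^-8)(28.9)/(4.347e-07) = 1.782 Ω
Seg 3: A = π(0.202/2 mm)² = π(1.0100e-04 m)² = 3.205e-08 m²
R_3 = (2.68×10^-8)(690)/(3.205e-08) = 577 Ω
R_total = R_1 + R_2 + R_3 = 1.17 kΩ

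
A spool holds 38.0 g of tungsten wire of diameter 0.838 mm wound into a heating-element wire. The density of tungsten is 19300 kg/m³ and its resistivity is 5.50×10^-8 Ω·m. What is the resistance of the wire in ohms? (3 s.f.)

0.356 Ω

A = π(d/2)² = π(4.1900e-04 m)² = 5.5154e-07 m²
L = m/(density·A) = 0.038/(19300×5.5154e-07) = 3.57 m
R = ρL/A = (5.50×10^-8)(3.57)/(5.5154e-07) = 0.356 Ω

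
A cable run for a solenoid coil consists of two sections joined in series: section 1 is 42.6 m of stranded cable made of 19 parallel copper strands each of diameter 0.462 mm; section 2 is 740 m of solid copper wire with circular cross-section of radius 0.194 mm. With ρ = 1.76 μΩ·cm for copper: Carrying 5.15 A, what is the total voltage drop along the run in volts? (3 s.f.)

568 V

ρ = 1.76 μΩ·cm = 1.76×10^-8 Ω·m
Section 1: A_strand = π(2.3100e-04)² = 1.676e-07 m²; R₁ = ρL/(N·A_s) = (1.76×10^-8)(42.6)/(19×1.676e-07) = 0.2354 Ω
Section 2: A = πr² = π(1.9400e-04 m)² = 1.182e-07 m²
R₂ = (1.76×10^-8)(740)/(1.182e-07) = 110.2 Ω
R = R₁ + R₂ = 110.4 Ω
V = IR = 5.15 × 110.4 = 568 V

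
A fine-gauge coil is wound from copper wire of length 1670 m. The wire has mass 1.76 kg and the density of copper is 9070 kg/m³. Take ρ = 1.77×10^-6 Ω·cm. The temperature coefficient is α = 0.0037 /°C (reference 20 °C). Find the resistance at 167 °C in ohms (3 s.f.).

393 Ω

ρ = 1.77×10^-6 Ω·cm = 1.77×10^-8 Ω·m
A = m/(density·L) = 1.76/(9070×1670) = 1.1620e-07 m²
R = ρL/A = (1.77×10^-8)(1670)/(1.1620e-07) = 254.4 Ω
R(167 °C) = 254.4 × (1 + 0.0037×147) = 393 Ω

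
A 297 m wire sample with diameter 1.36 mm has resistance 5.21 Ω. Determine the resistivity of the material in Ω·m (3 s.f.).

2.55×10^-8 Ω·m

A = π(d/2)² = π(6.8000e-04 m)² = 1.453e-06 m²
ρ = RA/L = (5.21)(1.453e-06)/(297) = 2.55×10^-8 Ω·m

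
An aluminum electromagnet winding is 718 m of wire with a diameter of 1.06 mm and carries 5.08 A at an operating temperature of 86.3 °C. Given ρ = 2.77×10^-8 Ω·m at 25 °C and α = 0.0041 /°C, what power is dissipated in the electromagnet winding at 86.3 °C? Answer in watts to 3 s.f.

728 W

A = π(d/2)² = π(5.3000e-04 m)² = 8.825e-07 m²
R₍25₎ = ρL/A = (2.77×10^-8)(718)/(8.825e-07) = 22.54 Ω
R₍86.3₎ = R₍25₎(1 + αΔT) = 22.54 × (1 + 0.0041×61.3) = 28.2 Ω
P = I²R = (5.08)² × 28.2 = 728 W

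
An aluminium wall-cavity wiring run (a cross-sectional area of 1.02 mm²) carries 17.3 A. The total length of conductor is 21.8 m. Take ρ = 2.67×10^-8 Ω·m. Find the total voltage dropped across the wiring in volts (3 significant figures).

A = 1.02 mm² = 1.020e-06 m²
R = ρL/A = (2.67×10^-8)(21.8)/(1.020e-06) = 0.5706 Ω
V = IR = 17.3 × 0.5706 = 9.87 V

9.87 V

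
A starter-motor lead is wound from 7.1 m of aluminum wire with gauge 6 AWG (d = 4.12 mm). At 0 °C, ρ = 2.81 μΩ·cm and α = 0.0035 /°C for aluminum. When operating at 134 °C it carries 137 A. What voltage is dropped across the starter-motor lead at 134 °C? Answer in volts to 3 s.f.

3.01 V

ρ = 2.81 μΩ·cm = 2.81×10^-8 Ω·m
A = π(4.12/2 mm)² = π(2.0600e-03 m)² = 1.333e-05 m²
R₍0₎ = ρL/A = (2.81×10^-8)(7.1)/(1.333e-05) = 0.01497 Ω
R₍134₎ = R₍0₎(1 + αΔT) = 0.01497 × (1 + 0.0035×134) = 0.02198 Ω
V = IR = 137 × 0.02198 = 3.01 V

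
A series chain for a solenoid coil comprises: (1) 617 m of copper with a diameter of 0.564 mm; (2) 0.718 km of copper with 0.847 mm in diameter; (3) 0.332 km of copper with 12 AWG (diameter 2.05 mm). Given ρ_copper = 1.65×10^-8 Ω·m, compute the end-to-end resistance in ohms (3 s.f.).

63.4 Ω

Seg 1: A = π(d/2)² = π(2.8200e-04 m)² = 2.498e-07 m²
R_1 = (1.65×10^-8)(617)/(2.498e-07) = 40.75 Ω
Seg 2: A = π(d/2)² = π(4.2350e-04 m)² = 5.635e-07 m²
R_2 = (1.65×10^-8)(718)/(5.635e-07) = 21.03 Ω
Seg 3: A = π(2.05/2 mm)² = π(1.0250e-03 m)² = 3.301e-06 m²
R_3 = (1.65×10^-8)(332)/(3.301e-06) = 1.66 Ω
R_total = R_1 + R_2 + R_3 = 63.4 Ω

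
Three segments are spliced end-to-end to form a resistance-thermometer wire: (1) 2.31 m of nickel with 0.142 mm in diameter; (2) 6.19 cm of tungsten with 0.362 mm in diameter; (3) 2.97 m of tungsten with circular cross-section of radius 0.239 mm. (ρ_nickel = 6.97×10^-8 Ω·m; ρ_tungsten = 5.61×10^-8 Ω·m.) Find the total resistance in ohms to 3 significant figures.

11.1 Ω

Seg 1: A = π(d/2)² = π(7.1000e-05 m)² = 1.584e-08 m²
R_1 = (6.97×10^-8)(2.31)/(1.584e-08) = 10.17 Ω
Seg 2: A = π(d/2)² = π(1.8100e-04 m)² = 1.029e-07 m²
R_2 = (5.61×10^-8)(0.0619)/(1.029e-07) = 0.03374 Ω
Seg 3: A = πr² = π(2.3900e-04 m)² = 1.795e-07 m²
R_3 = (5.61×10^-8)(2.97)/(1.795e-07) = 0.9285 Ω
R_total = R_1 + R_2 + R_3 = 11.1 Ω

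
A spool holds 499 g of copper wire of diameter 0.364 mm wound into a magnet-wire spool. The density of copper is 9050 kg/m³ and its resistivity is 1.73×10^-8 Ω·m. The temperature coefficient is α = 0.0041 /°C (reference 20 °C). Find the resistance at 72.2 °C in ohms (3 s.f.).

107 Ω

A = π(d/2)² = π(1.8200e-04 m)² = 1.0406e-07 m²
L = m/(density·A) = 0.499/(9050×1.0406e-07) = 529.9 m
R = ρL/A = (1.73×10^-8)(529.9)/(1.0406e-07) = 88.09 Ω
R(72.2 °C) = 88.09 × (1 + 0.0041×52.2) = 107 Ω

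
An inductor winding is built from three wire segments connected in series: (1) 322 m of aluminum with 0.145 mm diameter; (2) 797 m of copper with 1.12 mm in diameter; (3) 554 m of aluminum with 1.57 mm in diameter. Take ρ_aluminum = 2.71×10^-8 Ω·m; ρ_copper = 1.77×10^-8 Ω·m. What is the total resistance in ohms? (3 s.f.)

Seg 1: A = π(d/2)² = π(7.2500e-05 m)² = 1.651e-08 m²
R_1 = (2.71×10^-8)(322)/(1.651e-08) = 528.4 Ω
Seg 2: A = π(d/2)² = π(5.6000e-04 m)² = 9.852e-07 m²
R_2 = (1.77×10^-8)(797)/(9.852e-07) = 14.32 Ω
Seg 3: A = π(d/2)² = π(7.8500e-04 m)² = 1.936e-06 m²
R_3 = (2.71×10^-8)(554)/(1.936e-06) = 7.755 Ω
R_total = R_1 + R_2 + R_3 = 551 Ω

551 Ω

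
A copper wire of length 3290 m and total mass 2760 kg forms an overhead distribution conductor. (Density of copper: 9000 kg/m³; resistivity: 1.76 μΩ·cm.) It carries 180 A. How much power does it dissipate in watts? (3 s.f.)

20100 W

ρ = 1.76 μΩ·cm = 1.76×10^-8 Ω·m
A = m/(density·L) = 2760/(9000×3290) = 9.3212e-05 m²
R = ρL/A = (1.76×10^-8)(3290)/(9.3212e-05) = 0.6212 Ω
P = I²R = (180)² × 0.6212 = 20100 W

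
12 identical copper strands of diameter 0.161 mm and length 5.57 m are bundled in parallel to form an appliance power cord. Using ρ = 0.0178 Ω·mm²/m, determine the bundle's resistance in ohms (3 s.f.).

0.406 Ω

ρ = 0.0178 Ω·mm²/m = 1.78×10^-8 Ω·m
A_strand = π(8.0500e-05 m)² = 2.036e-08 m²
R_strand = ρL/A = (1.78×10^-8)(5.57)/(2.036e-08) = 4.87 Ω
R_total = R_strand/N = 4.87/12 = 0.406 Ω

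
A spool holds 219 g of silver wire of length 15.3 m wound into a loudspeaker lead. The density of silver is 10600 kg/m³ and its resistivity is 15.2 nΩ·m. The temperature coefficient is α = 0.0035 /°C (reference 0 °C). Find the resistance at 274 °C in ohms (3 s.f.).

0.337 Ω

ρ = 15.2 nΩ·m = 1.52×10^-8 Ω·m
A = m/(density·L) = 0.219/(10600×15.3) = 1.3504e-06 m²
R = ρL/A = (1.52×10^-8)(15.3)/(1.3504e-06) = 0.1722 Ω
R(274 °C) = 0.1722 × (1 + 0.0035×274) = 0.337 Ω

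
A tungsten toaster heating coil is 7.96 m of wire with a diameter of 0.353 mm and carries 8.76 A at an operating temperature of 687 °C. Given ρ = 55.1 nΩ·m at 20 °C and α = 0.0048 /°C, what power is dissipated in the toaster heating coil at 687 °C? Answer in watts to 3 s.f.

ρ = 55.1 nΩ·m = 5.51×10^-8 Ω·m
A = π(d/2)² = π(1.7650e-04 m)² = 9.787e-08 m²
R₍20₎ = ρL/A = (5.51×10^-8)(7.96)/(9.787e-08) = 4.482 Ω
R₍687₎ = R₍20₎(1 + αΔT) = 4.482 × (1 + 0.0048×667) = 18.83 Ω
P = I²R = (8.76)² × 18.83 = 1440 W

1440 W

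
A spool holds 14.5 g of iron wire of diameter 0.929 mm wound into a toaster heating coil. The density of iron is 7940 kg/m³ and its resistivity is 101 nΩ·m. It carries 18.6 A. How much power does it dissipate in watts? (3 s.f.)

ρ = 101 nΩ·m = 1.01×10^-7 Ω·m
A = π(d/2)² = π(4.6450e-04 m)² = 6.7783e-07 m²
L = m/(density·A) = 0.0145/(7940×6.7783e-07) = 2.694 m
R = ρL/A = (1.01×10^-7)(2.694)/(6.7783e-07) = 0.4014 Ω
P = I²R = (18.6)² × 0.4014 = 139 W

139 W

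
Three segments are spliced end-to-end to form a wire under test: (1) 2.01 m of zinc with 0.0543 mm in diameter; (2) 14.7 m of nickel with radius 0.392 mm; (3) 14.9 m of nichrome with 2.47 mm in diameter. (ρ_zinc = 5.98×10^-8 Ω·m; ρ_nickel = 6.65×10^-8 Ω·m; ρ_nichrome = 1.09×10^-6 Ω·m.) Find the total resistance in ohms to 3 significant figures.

Seg 1: A = π(d/2)² = π(2.7150e-05 m)² = 2.316e-09 m²
R_1 = (5.98×10^-8)(2.01)/(2.316e-09) = 51.9 Ω
Seg 2: A = πr² = π(3.9200e-04 m)² = 4.827e-07 m²
R_2 = (6.65×10^-8)(14.7)/(4.827e-07) = 2.025 Ω
Seg 3: A = π(d/2)² = π(1.2350e-03 m)² = 4.792e-06 m²
R_3 = (1.09×10^-6)(14.9)/(4.792e-06) = 3.389 Ω
R_total = R_1 + R_2 + R_3 = 57.3 Ω

57.3 Ω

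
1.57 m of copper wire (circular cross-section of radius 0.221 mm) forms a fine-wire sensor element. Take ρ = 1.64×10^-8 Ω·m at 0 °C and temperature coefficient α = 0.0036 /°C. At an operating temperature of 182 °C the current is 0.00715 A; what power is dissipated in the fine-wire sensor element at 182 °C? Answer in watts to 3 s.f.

A = πr² = π(2.2100e-04 m)² = 1.534e-07 m²
R₍0₎ = ρL/A = (1.64×10^-8)(1.57)/(1.534e-07) = 0.1678 Ω
R₍182₎ = R₍0₎(1 + αΔT) = 0.1678 × (1 + 0.0036×182) = 0.2778 Ω
P = I²R = (0.00715)² × 0.2778 = 1.42×10^-5 W

1.42×10^-5 W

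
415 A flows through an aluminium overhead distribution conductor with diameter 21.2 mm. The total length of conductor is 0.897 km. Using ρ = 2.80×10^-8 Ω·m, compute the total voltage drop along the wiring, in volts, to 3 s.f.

29.5 V

A = π(d/2)² = π(1.0600e-02 m)² = 3.530e-04 m²
R = ρL/A = (2.80×10^-8)(897)/(3.530e-04) = 0.07115 Ω
V = IR = 415 × 0.07115 = 29.5 V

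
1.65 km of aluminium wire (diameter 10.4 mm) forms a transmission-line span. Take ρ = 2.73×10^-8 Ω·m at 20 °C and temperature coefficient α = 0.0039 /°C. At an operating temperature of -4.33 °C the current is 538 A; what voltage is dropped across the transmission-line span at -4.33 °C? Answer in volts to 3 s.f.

258 V

A = π(d/2)² = π(5.2000e-03 m)² = 8.495e-05 m²
R₍20₎ = ρL/A = (2.73×10^-8)(1650)/(8.495e-05) = 0.5303 Ω
R₍-4.33₎ = R₍20₎(1 + αΔT) = 0.5303 × (1 + 0.0039×-24.3) = 0.4799 Ω
V = IR = 538 × 0.4799 = 258 V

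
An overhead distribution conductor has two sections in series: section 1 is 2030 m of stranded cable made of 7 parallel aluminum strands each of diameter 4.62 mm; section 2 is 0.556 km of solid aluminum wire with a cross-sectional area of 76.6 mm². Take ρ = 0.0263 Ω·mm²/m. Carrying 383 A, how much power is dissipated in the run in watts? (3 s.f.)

94700 W

ρ = 0.0263 Ω·mm²/m = 2.63×10^-8 Ω·m
Section 1: A_strand = π(2.3100e-03)² = 1.676e-05 m²; R₁ = ρL/(N·A_s) = (2.63×10^-8)(2030)/(7×1.676e-05) = 0.455 Ω
Section 2: A = 76.6 mm² = 7.660e-05 m²
R₂ = (2.63×10^-8)(556)/(7.660e-05) = 0.1909 Ω
R = R₁ + R₂ = 0.6459 Ω
P = I²R = (383)² × 0.6459 = 94700 W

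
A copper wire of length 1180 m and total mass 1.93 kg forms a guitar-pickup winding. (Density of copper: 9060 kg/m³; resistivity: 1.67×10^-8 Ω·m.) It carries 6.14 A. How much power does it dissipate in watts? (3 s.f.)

A = m/(density·L) = 1.93/(9060×1180) = 1.8053e-07 m²
R = ρL/A = (1.67×10^-8)(1180)/(1.8053e-07) = 109.2 Ω
P = I²R = (6.14)² × 109.2 = 4120 W

4120 W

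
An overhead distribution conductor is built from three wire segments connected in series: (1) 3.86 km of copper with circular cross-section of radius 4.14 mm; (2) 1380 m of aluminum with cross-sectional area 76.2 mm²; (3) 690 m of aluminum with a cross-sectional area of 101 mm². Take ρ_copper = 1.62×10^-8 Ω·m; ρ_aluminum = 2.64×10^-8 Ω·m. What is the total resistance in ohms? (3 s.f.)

Seg 1: A = πr² = π(4.1400e-03 m)² = 5.385e-05 m²
R_1 = (1.62×10^-8)(3860)/(5.385e-05) = 1.161 Ω
Seg 2: A = 76.2 mm² = 7.620e-05 m²
R_2 = (2.64×10^-8)(1380)/(7.620e-05) = 0.4781 Ω
Seg 3: A = 101 mm² = 1.010e-04 m²
R_3 = (2.64×10^-8)(690)/(1.010e-04) = 0.1804 Ω
R_total = R_1 + R_2 + R_3 = 1.82 Ω

1.82 Ω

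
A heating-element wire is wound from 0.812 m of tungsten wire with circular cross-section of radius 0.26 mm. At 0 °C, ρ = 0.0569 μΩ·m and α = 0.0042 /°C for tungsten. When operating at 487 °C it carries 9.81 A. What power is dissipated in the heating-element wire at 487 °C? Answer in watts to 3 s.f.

63.8 W

ρ = 0.0569 μΩ·m = 5.69×10^-8 Ω·m
A = πr² = π(2.6000e-04 m)² = 2.124e-07 m²
R₍0₎ = ρL/A = (5.69×10^-8)(0.812)/(2.124e-07) = 0.2176 Ω
R₍487₎ = R₍0₎(1 + αΔT) = 0.2176 × (1 + 0.0042×487) = 0.6625 Ω
P = I²R = (9.81)² × 0.6625 = 63.8 W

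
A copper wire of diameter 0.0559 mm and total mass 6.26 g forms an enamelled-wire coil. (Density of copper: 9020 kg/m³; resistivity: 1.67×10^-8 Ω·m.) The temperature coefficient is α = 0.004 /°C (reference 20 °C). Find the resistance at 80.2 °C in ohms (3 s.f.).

A = π(d/2)² = π(2.7950e-05 m)² = 2.4542e-09 m²
L = m/(density·A) = 0.00626/(9020×2.4542e-09) = 282.8 m
R = ρL/A = (1.67×10^-8)(282.8)/(2.4542e-09) = 1924 Ω
R(80.2 °C) = 1924 × (1 + 0.004×60.2) = 2390 Ω

2390 Ω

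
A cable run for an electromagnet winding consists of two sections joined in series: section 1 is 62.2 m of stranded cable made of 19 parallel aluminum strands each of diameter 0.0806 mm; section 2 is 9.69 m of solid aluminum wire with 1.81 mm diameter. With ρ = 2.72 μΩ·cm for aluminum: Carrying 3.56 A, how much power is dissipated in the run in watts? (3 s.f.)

ρ = 2.72 μΩ·cm = 2.72×10^-8 Ω·m
Section 1: A_strand = π(4.0300e-05)² = 5.102e-09 m²; R₁ = ρL/(N·A_s) = (2.72×10^-8)(62.2)/(19×5.102e-09) = 17.45 Ω
Section 2: A = π(d/2)² = π(9.0500e-04 m)² = 2.573e-06 m²
R₂ = (2.72×10^-8)(9.69)/(2.573e-06) = 0.1024 Ω
R = R₁ + R₂ = 17.55 Ω
P = I²R = (3.56)² × 17.55 = 222 W

222 W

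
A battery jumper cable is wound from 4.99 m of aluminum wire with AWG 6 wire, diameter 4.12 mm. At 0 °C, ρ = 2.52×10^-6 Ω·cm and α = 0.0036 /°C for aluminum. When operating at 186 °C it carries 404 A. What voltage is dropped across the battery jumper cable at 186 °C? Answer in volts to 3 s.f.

ρ = 2.52×10^-6 Ω·cm = 2.52×10^-8 Ω·m
A = π(4.12/2 mm)² = π(2.0600e-03 m)² = 1.333e-05 m²
R₍0₎ = ρL/A = (2.52×10^-8)(4.99)/(1.333e-05) = 0.009432 Ω
R₍186₎ = R₍0₎(1 + αΔT) = 0.009432 × (1 + 0.0036×186) = 0.01575 Ω
V = IR = 404 × 0.01575 = 6.36 V

6.36 V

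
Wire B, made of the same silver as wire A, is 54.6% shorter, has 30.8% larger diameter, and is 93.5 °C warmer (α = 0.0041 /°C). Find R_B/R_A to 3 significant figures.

0.367

R ∝ ρL/d² with ρ ∝ (1+αΔT), so R_B/R_A = (1 − 54.6/100) × (1 + 30.8/100)⁻² × (1 + 0.0041×93.5)
= 0.454 × 0.5845 × 1.383 = 0.367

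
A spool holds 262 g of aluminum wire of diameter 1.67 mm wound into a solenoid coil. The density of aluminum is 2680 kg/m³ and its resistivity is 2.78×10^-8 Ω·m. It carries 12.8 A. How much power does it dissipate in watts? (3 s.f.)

A = π(d/2)² = π(8.3500e-04 m)² = 2.1904e-06 m²
L = m/(density·A) = 0.262/(2680×2.1904e-06) = 44.63 m
R = ρL/A = (2.78×10^-8)(44.63)/(2.1904e-06) = 0.5665 Ω
P = I²R = (12.8)² × 0.5665 = 92.8 W

92.8 W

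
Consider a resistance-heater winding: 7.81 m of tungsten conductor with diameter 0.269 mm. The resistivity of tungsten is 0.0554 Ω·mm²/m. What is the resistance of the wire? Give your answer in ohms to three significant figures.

ρ = 0.0554 Ω·mm²/m = 5.54×10^-8 Ω·m
A = π(d/2)² = π(1.3450e-04 m)² = 5.683e-08 m²
R = ρL/A = (5.54×10^-8)(7.81 m)/(5.683e-08 m²) = 7.61 Ω

7.61 Ω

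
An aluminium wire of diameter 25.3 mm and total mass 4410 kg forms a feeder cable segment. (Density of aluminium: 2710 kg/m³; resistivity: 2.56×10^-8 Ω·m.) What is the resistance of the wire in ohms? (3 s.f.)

0.165 Ω

A = π(d/2)² = π(1.2650e-02 m)² = 5.0273e-04 m²
L = m/(density·A) = 4410/(2710×5.0273e-04) = 3237 m
R = ρL/A = (2.56×10^-8)(3237)/(5.0273e-04) = 0.165 Ω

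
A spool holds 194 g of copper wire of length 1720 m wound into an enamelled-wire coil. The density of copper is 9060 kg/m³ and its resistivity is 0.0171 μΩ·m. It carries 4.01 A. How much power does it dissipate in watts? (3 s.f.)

ρ = 0.0171 μΩ·m = 1.71×10^-8 Ω·m
A = m/(density·L) = 0.194/(9060×1720) = 1.2449e-08 m²
R = ρL/A = (1.71×10^-8)(1720)/(1.2449e-08) = 2363 Ω
P = I²R = (4.01)² × 2363 = 38000 W

38000 W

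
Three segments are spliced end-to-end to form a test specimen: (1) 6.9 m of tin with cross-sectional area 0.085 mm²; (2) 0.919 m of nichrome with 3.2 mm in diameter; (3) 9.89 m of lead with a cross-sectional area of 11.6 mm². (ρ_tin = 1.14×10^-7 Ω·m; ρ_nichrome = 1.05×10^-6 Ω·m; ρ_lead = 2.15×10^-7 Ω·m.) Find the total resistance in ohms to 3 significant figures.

Seg 1: A = 0.085 mm² = 8.500e-08 m²
R_1 = (1.14×10^-7)(6.9)/(8.500e-08) = 9.254 Ω
Seg 2: A = π(d/2)² = π(1.6000e-03 m)² = 8.042e-06 m²
R_2 = (1.05×10^-6)(0.919)/(8.042e-06) = 0.12 Ω
Seg 3: A = 11.6 mm² = 1.160e-05 m²
R_3 = (2.15×10^-7)(9.89)/(1.160e-05) = 0.1833 Ω
R_total = R_1 + R_2 + R_3 = 9.56 Ω

9.56 Ω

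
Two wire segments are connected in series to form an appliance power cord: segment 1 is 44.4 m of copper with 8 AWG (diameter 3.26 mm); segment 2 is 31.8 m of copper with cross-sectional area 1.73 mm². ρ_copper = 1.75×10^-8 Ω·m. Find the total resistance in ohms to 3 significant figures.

Segment 1: A = π(3.26/2 mm)² = π(1.6300e-03 m)² = 8.347e-06 m²
R₁ = ρL/A = (1.75×10^-8)(44.4)/(8.347e-06) = 0.09309 Ω
Segment 2: A = 1.73 mm² = 1.730e-06 m²
R₂ = (1.75×10^-8)(31.8)/(1.730e-06) = 0.3217 Ω
R = R₁ + R₂ = 0.415 Ω

0.415 Ω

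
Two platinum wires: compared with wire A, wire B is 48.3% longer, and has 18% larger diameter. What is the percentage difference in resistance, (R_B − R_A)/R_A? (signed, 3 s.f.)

6.51%

R ∝ L/d², so R_B/R_A = (1 + 48.3/100) × (1 + 18/100)⁻²
= 1.483 × 0.7182 = 1.065
(R_B − R_A)/R_A = 1.065 − 1 = 6.51%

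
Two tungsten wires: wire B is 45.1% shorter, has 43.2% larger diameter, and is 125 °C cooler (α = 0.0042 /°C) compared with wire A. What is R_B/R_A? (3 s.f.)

R ∝ ρL/d² with ρ ∝ (1+αΔT), so R_B/R_A = (1 − 45.1/100) × (1 + 43.2/100)⁻² × (1 − 0.0042×125)
= 0.549 × 0.4877 × 0.475 = 0.127

0.127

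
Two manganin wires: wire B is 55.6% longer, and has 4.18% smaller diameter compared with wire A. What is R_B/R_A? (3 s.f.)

R ∝ L/d², so R_B/R_A = (1 + 55.6/100) × (1 − 4.18/100)⁻²
= 1.556 × 1.089 = 1.69

1.69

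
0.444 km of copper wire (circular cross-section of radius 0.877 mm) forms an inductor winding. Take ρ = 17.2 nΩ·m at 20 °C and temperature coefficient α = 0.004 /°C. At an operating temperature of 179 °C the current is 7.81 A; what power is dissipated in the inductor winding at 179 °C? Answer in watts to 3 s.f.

315 W

ρ = 17.2 nΩ·m = 1.72×10^-8 Ω·m
A = πr² = π(8.7700e-04 m)² = 2.416e-06 m²
R₍20₎ = ρL/A = (1.72×10^-8)(444)/(2.416e-06) = 3.161 Ω
R₍179₎ = R₍20₎(1 + αΔT) = 3.161 × (1 + 0.004×159) = 5.171 Ω
P = I²R = (7.81)² × 5.171 = 315 W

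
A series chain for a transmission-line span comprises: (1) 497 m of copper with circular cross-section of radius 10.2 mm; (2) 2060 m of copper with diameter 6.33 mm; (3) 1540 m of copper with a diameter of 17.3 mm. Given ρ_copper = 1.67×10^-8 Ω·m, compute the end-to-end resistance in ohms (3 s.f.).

Seg 1: A = πr² = π(1.0200e-02 m)² = 3.269e-04 m²
R_1 = (1.67×10^-8)(497)/(3.269e-04) = 0.02539 Ω
Seg 2: A = π(d/2)² = π(3.1650e-03 m)² = 3.147e-05 m²
R_2 = (1.67×10^-8)(2060)/(3.147e-05) = 1.093 Ω
Seg 3: A = π(d/2)² = π(8.6500e-03 m)² = 2.351e-04 m²
R_3 = (1.67×10^-8)(1540)/(2.351e-04) = 0.1094 Ω
R_total = R_1 + R_2 + R_3 = 1.23 Ω

1.23 Ω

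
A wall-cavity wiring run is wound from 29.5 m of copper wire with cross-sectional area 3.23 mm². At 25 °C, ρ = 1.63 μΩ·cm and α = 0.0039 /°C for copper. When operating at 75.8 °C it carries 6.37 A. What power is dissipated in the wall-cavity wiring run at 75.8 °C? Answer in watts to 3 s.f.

ρ = 1.63 μΩ·cm = 1.63×10^-8 Ω·m
A = 3.23 mm² = 3.230e-06 m²
R₍25₎ = ρL/A = (1.63×10^-8)(29.5)/(3.230e-06) = 0.1489 Ω
R₍75.8₎ = R₍25₎(1 + αΔT) = 0.1489 × (1 + 0.0039×50.8) = 0.1784 Ω
P = I²R = (6.37)² × 0.1784 = 7.24 W

7.24 W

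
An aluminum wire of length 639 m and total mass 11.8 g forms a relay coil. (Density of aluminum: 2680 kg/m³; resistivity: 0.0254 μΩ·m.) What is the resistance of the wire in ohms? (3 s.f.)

2360 Ω

ρ = 0.0254 μΩ·m = 2.54×10^-8 Ω·m
A = m/(density·L) = 0.0118/(2680×639) = 6.8904e-09 m²
R = ρL/A = (2.54×10^-8)(639)/(6.8904e-09) = 2360 Ω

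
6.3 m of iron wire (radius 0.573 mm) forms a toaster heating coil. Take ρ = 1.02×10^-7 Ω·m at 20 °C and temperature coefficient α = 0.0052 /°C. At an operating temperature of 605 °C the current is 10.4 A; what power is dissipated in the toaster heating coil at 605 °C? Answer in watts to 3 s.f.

272 W

A = πr² = π(5.7300e-04 m)² = 1.031e-06 m²
R₍20₎ = ρL/A = (1.02×10^-7)(6.3)/(1.031e-06) = 0.623 Ω
R₍605₎ = R₍20₎(1 + αΔT) = 0.623 × (1 + 0.0052×585) = 2.518 Ω
P = I²R = (10.4)² × 2.518 = 272 W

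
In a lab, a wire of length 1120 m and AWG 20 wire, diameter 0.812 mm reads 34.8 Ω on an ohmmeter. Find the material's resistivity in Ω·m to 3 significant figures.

1.61×10^-8 Ω·m

A = π(0.812/2 mm)² = π(4.0600e-04 m)² = 5.178e-07 m²
ρ = RA/L = (34.8)(5.178e-07)/(1120) = 1.61×10^-8 Ω·m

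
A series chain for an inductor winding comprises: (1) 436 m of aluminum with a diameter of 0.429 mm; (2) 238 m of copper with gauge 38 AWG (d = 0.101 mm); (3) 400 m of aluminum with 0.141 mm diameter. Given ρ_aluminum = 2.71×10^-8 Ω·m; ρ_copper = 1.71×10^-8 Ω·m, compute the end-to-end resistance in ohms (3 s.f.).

1280 Ω

Seg 1: A = π(d/2)² = π(2.1450e-04 m)² = 1.445e-07 m²
R_1 = (2.71×10^-8)(436)/(1.445e-07) = 81.74 Ω
Seg 2: A = π(0.101/2 mm)² = π(5.0500e-05 m)² = 8.012e-09 m²
R_2 = (1.71×10^-8)(238)/(8.012e-09) = 508 Ω
Seg 3: A = π(d/2)² = π(7.0500e-05 m)² = 1.561e-08 m²
R_3 = (2.71×10^-8)(400)/(1.561e-08) = 694.2 Ω
R_total = R_1 + R_2 + R_3 = 1280 Ω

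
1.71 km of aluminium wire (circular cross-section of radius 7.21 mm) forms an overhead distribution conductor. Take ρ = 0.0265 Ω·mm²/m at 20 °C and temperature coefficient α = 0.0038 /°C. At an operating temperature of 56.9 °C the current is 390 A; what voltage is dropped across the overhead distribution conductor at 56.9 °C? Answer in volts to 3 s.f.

123 V

ρ = 0.0265 Ω·mm²/m = 2.65×10^-8 Ω·m
A = πr² = π(7.2100e-03 m)² = 1.633e-04 m²
R₍20₎ = ρL/A = (2.65×10^-8)(1710)/(1.633e-04) = 0.2775 Ω
R₍56.9₎ = R₍20₎(1 + αΔT) = 0.2775 × (1 + 0.0038×36.9) = 0.3164 Ω
V = IR = 390 × 0.3164 = 123 V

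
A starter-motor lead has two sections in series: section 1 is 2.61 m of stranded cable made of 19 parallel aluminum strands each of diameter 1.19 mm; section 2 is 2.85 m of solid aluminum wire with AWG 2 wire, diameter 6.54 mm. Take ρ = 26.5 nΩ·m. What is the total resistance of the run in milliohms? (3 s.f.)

ρ = 26.5 nΩ·m = 2.65×10^-8 Ω·m
Section 1: A_strand = π(5.9500e-04)² = 1.112e-06 m²; R₁ = ρL/(N·A_s) = (2.65×10^-8)(2.61)/(19×1.112e-06) = 0.003273 Ω
Section 2: A = π(6.54/2 mm)² = π(3.2700e-03 m)² = 3.359e-05 m²
R₂ = (2.65×10^-8)(2.85)/(3.359e-05) = 0.002248 Ω
R = R₁ + R₂ = 5.52 mΩ

5.52 mΩ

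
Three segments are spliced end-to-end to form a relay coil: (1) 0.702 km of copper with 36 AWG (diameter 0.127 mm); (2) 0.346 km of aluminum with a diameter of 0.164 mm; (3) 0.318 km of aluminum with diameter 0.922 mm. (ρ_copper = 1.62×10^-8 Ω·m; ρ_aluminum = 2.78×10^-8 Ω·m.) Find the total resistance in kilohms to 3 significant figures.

1.37 kΩ

Seg 1: A = π(0.127/2 mm)² = π(6.3500e-05 m)² = 1.267e-08 m²
R_1 = (1.62×10^-8)(702)/(1.267e-08) = 897.7 Ω
Seg 2: A = π(d/2)² = π(8.2000e-05 m)² = 2.112e-08 m²
R_2 = (2.78×10^-8)(346)/(2.112e-08) = 455.3 Ω
Seg 3: A = π(d/2)² = π(4.6100e-04 m)² = 6.677e-07 m²
R_3 = (2.78×10^-8)(318)/(6.677e-07) = 13.24 Ω
R_total = R_1 + R_2 + R_3 = 1.37 kΩ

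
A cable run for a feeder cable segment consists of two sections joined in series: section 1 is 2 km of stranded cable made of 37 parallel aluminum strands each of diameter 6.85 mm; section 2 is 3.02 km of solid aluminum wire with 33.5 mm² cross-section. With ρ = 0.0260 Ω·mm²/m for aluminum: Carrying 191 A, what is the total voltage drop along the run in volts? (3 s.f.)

ρ = 0.0260 Ω·mm²/m = 2.60×10^-8 Ω·m
Section 1: A_strand = π(3.4250e-03)² = 3.685e-05 m²; R₁ = ρL/(N·A_s) = (2.60×10^-8)(2000)/(37×3.685e-05) = 0.03814 Ω
Section 2: A = 33.5 mm² = 3.350e-05 m²
R₂ = (2.60×10^-8)(3020)/(3.350e-05) = 2.344 Ω
R = R₁ + R₂ = 2.382 Ω
V = IR = 191 × 2.382 = 455 V

455 V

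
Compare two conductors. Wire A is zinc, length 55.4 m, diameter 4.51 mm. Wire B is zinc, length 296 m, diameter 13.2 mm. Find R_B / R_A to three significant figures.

0.624

R ∝ ρL/d², so R_B/R_A = (L_B/L_A) × (d_A/d_B)²
= (296/55.4) × (4.51/13.2)² = 0.624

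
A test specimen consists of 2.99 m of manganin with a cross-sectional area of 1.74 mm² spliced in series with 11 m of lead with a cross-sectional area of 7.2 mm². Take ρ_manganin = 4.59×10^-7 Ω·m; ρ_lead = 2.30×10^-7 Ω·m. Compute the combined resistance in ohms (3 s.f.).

1.14 Ω

Segment 1: A = 1.74 mm² = 1.740e-06 m²
R₁ = ρL/A = (4.59×10^-7)(2.99)/(1.740e-06) = 0.7887 Ω
Segment 2: A = 7.2 mm² = 7.200e-06 m²
R₂ = (2.30×10^-7)(11)/(7.200e-06) = 0.3514 Ω
R = R₁ + R₂ = 1.14 Ω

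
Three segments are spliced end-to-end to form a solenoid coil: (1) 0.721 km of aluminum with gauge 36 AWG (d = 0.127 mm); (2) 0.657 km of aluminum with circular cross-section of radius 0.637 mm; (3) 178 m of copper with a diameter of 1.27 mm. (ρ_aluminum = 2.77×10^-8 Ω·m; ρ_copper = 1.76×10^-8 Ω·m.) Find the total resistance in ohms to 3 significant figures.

1590 Ω

Seg 1: A = π(0.127/2 mm)² = π(6.3500e-05 m)² = 1.267e-08 m²
R_1 = (2.77×10^-8)(721)/(1.267e-08) = 1577 Ω
Seg 2: A = πr² = π(6.3700e-04 m)² = 1.275e-06 m²
R_2 = (2.77×10^-8)(657)/(1.275e-06) = 14.28 Ω
Seg 3: A = π(d/2)² = π(6.3500e-04 m)² = 1.267e-06 m²
R_3 = (1.76×10^-8)(178)/(1.267e-06) = 2.473 Ω
R_total = R_1 + R_2 + R_3 = 1590 Ω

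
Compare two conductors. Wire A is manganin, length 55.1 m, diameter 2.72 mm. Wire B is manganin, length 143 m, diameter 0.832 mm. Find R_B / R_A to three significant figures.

R ∝ ρL/d², so R_B/R_A = (L_B/L_A) × (d_A/d_B)²
= (143/55.1) × (2.72/0.832)² = 27.7

27.7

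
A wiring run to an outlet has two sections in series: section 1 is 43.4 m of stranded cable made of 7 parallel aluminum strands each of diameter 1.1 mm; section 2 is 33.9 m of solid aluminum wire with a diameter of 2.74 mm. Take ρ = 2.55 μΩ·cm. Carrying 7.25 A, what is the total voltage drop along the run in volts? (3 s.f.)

2.27 V

ρ = 2.55 μΩ·cm = 2.55×10^-8 Ω·m
Section 1: A_strand = π(5.5000e-04)² = 9.503e-07 m²; R₁ = ρL/(N·A_s) = (2.55×10^-8)(43.4)/(7×9.503e-07) = 0.1664 Ω
Section 2: A = π(d/2)² = π(1.3700e-03 m)² = 5.896e-06 m²
R₂ = (2.55×10^-8)(33.9)/(5.896e-06) = 0.1466 Ω
R = R₁ + R₂ = 0.313 Ω
V = IR = 7.25 × 0.313 = 2.27 V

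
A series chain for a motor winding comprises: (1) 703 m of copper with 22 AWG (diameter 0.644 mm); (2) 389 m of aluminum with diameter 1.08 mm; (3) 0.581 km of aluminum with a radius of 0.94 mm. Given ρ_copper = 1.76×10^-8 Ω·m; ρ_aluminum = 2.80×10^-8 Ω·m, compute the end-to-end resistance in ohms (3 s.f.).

Seg 1: A = π(0.644/2 mm)² = π(3.2200e-04 m)² = 3.257e-07 m²
R_1 = (1.76×10^-8)(703)/(3.257e-07) = 37.98 Ω
Seg 2: A = π(d/2)² = π(5.4000e-04 m)² = 9.161e-07 m²
R_2 = (2.80×10^-8)(389)/(9.161e-07) = 11.89 Ω
Seg 3: A = πr² = π(9.4000e-04 m)² = 2.776e-06 m²
R_3 = (2.80×10^-8)(581)/(2.776e-06) = 5.86 Ω
R_total = R_1 + R_2 + R_3 = 55.7 Ω

55.7 Ω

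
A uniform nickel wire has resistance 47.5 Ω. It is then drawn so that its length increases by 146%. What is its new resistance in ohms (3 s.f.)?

k = 1 + 146/100 = 2.46; volume constant ⇒ A' = A/k, so R' = k²R.
R' = 6.052 × 47.5 = 287 Ω

287 Ω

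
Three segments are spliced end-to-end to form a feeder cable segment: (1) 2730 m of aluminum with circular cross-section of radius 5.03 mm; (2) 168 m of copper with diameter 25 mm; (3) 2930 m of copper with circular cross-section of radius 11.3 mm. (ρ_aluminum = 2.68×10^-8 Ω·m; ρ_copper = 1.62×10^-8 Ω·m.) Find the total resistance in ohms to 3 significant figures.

1.04 Ω

Seg 1: A = πr² = π(5.0300e-03 m)² = 7.949e-05 m²
R_1 = (2.68×10^-8)(2730)/(7.949e-05) = 0.9205 Ω
Seg 2: A = π(d/2)² = π(1.2500e-02 m)² = 4.909e-04 m²
R_2 = (1.62×10^-8)(168)/(4.909e-04) = 0.005544 Ω
Seg 3: A = πr² = π(1.1300e-02 m)² = 4.011e-04 m²
R_3 = (1.62×10^-8)(2930)/(4.011e-04) = 0.1183 Ω
R_total = R_1 + R_2 + R_3 = 1.04 Ω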